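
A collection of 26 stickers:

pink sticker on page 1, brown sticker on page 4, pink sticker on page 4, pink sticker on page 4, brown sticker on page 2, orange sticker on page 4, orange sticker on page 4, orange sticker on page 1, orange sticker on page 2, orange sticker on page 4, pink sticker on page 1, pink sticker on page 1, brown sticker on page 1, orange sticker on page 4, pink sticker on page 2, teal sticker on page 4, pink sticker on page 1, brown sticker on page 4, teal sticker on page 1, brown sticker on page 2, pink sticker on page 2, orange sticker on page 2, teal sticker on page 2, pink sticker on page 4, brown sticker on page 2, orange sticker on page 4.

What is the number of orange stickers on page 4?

5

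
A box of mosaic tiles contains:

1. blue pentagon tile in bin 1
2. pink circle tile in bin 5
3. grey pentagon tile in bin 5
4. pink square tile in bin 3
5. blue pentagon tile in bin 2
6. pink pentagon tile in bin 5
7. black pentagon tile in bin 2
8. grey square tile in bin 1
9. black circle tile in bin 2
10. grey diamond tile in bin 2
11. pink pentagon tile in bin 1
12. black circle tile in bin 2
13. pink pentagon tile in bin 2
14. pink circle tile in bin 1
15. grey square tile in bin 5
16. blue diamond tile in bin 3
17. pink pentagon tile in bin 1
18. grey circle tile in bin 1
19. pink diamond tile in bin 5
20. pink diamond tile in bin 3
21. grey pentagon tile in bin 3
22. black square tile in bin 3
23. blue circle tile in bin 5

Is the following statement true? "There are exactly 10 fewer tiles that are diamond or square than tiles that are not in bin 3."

True

There are 8 tiles that are diamond or square.
There are 18 tiles that are not in bin 3.
The claim requires 18 − 8 (= 10) to equal 10, which holds.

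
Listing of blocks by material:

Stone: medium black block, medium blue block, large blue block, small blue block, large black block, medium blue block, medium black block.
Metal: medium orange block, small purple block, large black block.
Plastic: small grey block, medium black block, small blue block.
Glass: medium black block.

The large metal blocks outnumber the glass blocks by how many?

0

large metal blocks: 1.
glass blocks: 1.
1 − 1 = 0.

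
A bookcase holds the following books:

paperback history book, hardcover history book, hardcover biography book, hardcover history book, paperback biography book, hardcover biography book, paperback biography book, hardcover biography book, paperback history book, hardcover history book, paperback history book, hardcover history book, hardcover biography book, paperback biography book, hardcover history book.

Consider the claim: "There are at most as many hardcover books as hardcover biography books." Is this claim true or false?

False

There are 9 hardcover books.
There are 4 hardcover biography books.
The claim requires 9 ≤ 4, which does not hold.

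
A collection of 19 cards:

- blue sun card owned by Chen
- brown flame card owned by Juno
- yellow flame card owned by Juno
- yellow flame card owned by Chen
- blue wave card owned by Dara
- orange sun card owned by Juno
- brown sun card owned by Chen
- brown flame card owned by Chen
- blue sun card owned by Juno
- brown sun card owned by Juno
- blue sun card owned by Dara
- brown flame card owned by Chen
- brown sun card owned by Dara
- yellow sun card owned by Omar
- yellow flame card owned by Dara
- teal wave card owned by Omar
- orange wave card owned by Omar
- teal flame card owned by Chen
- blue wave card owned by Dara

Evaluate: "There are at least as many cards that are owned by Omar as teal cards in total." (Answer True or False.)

Count of cards owned by Omar: 3.
There are 2 teal cards.
The claim requires 3 ≥ 2, which holds.

True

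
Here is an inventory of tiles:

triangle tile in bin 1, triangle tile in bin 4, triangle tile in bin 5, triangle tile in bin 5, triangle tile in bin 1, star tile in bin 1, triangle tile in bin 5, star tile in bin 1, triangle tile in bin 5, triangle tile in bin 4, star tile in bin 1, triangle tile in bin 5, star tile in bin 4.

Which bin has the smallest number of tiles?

bin 4

Counts by bin: bin 5→5, bin 1→5, bin 4→3.
The minimum is 3, held uniquely by bin 4.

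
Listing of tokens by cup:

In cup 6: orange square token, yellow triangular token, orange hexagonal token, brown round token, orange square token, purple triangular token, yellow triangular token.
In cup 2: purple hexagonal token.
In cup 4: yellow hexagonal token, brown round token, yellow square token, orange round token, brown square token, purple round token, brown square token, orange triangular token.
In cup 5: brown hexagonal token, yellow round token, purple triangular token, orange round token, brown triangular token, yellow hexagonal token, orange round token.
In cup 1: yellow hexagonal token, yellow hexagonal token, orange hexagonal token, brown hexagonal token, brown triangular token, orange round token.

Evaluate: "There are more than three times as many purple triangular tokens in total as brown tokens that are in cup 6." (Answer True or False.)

purple triangular tokens: 2.
brown tokens in cup 6: 1.
The claim requires 2 > 3 × 1 = 3, which does not hold.

False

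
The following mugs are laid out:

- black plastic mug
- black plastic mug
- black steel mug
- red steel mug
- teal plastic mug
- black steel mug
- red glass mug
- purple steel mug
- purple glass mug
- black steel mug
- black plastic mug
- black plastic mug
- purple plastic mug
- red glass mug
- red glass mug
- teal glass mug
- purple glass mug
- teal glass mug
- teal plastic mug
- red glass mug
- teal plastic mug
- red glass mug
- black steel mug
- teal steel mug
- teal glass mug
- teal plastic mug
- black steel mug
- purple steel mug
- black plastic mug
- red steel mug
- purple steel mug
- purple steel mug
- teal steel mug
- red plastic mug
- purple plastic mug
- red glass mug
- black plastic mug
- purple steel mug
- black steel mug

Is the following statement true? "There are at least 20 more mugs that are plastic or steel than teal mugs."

False

|mugs that are plastic or steel| = 28.
|teal mugs| = 9.
The claim requires 28 − 9 = 19 ≥ 20, which does not hold.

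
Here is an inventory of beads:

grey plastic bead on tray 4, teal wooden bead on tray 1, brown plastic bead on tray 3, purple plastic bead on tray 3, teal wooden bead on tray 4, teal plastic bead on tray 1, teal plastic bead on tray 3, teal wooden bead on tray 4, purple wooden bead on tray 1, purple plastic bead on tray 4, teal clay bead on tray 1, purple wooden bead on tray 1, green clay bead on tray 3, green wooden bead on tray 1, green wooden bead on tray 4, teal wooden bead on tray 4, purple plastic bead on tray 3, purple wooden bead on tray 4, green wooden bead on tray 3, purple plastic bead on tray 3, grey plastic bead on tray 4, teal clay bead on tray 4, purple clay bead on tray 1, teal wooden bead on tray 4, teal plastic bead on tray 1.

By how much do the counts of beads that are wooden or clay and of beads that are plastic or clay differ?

beads that are wooden or clay: 15. beads that are plastic or clay: 14.
|15 − 14| = 15 − 14 = 1.

1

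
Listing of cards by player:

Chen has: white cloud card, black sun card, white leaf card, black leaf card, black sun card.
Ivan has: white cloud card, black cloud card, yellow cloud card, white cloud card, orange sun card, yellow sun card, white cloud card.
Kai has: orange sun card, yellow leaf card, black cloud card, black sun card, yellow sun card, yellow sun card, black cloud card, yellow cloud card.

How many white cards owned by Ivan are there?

3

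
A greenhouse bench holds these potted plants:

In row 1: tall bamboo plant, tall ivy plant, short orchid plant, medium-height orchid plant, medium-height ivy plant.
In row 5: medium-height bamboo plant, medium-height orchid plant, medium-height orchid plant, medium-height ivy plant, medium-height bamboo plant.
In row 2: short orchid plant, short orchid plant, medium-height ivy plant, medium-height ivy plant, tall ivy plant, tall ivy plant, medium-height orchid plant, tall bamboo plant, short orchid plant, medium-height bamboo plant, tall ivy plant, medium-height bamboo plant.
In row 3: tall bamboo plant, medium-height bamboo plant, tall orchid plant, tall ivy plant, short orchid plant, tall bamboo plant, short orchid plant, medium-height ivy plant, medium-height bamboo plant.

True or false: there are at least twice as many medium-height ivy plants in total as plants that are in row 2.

False

|medium-height ivy plants| = 5.
|plants in row 2| = 12.
The claim requires 5 ≥ 2 × 12 = 24, which does not hold.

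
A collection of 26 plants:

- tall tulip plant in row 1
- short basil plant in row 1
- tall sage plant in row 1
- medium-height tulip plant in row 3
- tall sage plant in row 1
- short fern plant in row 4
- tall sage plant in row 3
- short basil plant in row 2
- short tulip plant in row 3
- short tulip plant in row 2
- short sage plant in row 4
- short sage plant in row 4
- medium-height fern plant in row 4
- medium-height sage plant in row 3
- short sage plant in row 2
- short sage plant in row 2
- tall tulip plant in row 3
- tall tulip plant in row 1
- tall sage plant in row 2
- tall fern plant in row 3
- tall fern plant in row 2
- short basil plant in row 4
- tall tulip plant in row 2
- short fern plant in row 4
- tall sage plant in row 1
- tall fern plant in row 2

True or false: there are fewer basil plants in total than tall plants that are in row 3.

False

basil plants: 3.
tall plants in row 3: 3.
The claim requires 3 < 3, which does not hold.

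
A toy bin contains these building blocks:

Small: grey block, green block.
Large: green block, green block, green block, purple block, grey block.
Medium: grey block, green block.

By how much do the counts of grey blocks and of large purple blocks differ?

2

grey blocks: 3. large purple blocks: 1.
|3 − 1| = 3 − 1 = 2.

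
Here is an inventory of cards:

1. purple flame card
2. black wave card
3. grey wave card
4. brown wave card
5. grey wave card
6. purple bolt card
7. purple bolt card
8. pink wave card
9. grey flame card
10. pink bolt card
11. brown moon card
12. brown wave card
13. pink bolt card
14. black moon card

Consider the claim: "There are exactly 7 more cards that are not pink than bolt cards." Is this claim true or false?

True

There are 11 cards that are not pink.
There are 4 bolt cards.
The claim requires 11 − 4 (= 7) to equal 7, which holds.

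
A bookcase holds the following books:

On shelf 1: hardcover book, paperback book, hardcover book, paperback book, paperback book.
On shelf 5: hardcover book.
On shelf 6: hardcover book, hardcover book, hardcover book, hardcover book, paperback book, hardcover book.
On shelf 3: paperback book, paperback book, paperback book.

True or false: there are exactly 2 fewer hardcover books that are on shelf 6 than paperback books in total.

True

hardcover books on shelf 6: 5.
paperback books: 7.
The claim requires 7 − 5 (= 2) to equal 2, which holds.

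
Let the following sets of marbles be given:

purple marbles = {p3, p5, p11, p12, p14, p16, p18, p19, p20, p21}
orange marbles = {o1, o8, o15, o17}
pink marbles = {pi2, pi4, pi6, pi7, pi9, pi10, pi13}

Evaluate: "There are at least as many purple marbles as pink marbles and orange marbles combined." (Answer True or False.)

False

purple marbles: 10.
pink marbles: 7; orange marbles: 4; combined: 7 + 4 = 11.
The claim requires 10 ≥ 11, which does not hold.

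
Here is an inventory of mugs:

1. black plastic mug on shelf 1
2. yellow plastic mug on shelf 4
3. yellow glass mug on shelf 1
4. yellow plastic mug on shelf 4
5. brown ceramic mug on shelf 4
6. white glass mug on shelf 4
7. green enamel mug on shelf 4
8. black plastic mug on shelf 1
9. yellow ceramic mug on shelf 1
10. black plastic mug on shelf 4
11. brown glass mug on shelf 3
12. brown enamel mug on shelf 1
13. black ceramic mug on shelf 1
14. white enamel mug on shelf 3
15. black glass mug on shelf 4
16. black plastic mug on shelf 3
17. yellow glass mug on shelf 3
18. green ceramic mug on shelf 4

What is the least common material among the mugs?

enamel

Counts by material: plastic 6, glass 5, ceramic 4, enamel 3.
The minimum is 3, held uniquely by enamel.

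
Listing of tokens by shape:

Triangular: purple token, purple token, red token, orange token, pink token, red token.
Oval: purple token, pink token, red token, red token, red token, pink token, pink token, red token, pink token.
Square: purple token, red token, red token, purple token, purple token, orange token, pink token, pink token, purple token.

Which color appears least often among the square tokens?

Counts by color (restricted to square tokens): purple 4, red 2, pink 2, orange 1.
The minimum is 1, held uniquely by orange.

orange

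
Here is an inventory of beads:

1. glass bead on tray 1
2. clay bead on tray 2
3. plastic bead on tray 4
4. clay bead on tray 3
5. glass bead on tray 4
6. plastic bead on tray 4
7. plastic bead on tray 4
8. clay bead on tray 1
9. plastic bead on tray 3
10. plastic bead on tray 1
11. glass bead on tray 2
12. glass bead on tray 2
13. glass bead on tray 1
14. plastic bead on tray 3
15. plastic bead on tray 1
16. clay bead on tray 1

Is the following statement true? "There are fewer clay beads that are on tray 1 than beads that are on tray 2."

|clay beads on tray 1| = 2.
|beads on tray 2| = 3.
The claim requires 2 < 3, which holds.

True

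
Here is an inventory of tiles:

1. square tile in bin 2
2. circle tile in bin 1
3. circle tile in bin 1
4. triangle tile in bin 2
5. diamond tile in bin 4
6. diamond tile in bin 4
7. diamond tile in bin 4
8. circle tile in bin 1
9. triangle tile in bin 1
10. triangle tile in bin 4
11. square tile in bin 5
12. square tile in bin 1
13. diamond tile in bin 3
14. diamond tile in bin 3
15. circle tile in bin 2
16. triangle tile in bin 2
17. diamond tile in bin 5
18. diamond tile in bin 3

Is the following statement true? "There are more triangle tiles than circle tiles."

False

There are 4 triangle tiles.
There are 4 circle tiles.
The claim requires 4 > 4, which does not hold.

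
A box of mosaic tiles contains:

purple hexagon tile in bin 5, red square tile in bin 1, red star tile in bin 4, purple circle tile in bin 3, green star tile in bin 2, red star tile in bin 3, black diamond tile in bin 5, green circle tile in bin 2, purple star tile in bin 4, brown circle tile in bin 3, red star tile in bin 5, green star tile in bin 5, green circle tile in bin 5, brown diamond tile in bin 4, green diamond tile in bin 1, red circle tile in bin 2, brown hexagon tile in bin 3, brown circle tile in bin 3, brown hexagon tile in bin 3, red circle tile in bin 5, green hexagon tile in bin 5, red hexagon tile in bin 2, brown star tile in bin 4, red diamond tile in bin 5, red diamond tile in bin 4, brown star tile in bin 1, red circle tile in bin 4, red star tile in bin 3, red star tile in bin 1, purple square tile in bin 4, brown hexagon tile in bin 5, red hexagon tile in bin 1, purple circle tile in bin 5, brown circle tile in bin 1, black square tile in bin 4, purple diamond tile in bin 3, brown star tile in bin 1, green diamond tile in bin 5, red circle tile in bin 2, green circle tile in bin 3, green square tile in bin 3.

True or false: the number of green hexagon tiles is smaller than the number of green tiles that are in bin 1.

False

|green hexagon tiles| = 1.
|green tiles in bin 1| = 1.
The claim requires 1 < 1, which does not hold.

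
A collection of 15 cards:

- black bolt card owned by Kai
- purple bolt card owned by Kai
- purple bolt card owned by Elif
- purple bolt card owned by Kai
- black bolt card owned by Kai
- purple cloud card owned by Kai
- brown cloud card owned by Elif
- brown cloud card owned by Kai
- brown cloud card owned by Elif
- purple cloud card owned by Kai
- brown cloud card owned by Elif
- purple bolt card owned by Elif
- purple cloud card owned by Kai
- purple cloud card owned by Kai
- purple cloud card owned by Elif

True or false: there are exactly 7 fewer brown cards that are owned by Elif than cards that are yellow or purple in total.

Count of brown cards owned by Elif: 3.
There are 9 cards that are yellow or purple.
The claim requires 9 − 3 (= 6) to equal 7, which does not hold.

False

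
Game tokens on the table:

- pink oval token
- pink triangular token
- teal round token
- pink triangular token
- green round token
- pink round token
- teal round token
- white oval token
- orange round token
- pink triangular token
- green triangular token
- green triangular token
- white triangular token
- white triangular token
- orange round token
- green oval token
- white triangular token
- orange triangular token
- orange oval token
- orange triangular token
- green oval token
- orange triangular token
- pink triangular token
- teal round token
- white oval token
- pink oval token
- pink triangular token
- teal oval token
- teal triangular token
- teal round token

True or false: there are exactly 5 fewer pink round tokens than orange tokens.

pink round tokens: 1.
orange tokens: 6.
The claim requires 6 − 1 (= 5) to equal 5, which holds.

True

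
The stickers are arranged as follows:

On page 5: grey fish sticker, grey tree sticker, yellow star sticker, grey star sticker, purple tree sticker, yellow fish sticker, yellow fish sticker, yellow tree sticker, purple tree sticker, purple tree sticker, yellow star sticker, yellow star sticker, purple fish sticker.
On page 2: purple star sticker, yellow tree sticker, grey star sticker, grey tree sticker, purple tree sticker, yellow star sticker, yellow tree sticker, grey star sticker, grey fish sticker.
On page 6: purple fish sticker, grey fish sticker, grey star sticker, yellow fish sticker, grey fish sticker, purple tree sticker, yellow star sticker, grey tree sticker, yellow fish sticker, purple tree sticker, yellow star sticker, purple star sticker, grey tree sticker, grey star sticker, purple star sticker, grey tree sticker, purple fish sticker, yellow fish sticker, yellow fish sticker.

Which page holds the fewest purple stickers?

Counts by page (restricted to purple stickers): page 6→6, page 5→4, page 2→2.
The minimum is 2, held uniquely by page 2.

page 2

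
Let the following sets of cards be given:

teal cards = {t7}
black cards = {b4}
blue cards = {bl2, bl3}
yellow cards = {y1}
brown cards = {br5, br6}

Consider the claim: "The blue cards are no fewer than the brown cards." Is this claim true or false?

True

There are 2 blue cards.
There are 2 brown cards.
The claim requires 2 ≥ 2, which holds.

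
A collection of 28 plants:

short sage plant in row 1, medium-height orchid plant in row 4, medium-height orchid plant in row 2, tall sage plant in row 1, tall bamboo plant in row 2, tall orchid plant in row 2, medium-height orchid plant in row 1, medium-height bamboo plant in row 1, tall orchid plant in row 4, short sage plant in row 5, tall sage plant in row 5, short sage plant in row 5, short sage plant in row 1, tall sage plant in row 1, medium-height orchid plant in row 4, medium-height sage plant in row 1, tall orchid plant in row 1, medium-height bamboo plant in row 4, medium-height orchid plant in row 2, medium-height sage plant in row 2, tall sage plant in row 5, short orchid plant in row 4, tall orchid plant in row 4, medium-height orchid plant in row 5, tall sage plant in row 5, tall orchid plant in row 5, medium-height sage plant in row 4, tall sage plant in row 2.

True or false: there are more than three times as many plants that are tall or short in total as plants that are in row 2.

|plants that are tall or short| = 17.
|plants in row 2| = 6.
The claim requires 17 > 3 × 6 = 18, which does not hold.

False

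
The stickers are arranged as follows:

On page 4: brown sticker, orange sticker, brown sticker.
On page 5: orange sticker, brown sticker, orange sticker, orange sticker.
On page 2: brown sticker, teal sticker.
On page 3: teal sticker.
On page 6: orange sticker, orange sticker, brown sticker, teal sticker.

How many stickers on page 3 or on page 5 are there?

on page 3: 1; on page 5: 4; together 1 + 4 = 5.

5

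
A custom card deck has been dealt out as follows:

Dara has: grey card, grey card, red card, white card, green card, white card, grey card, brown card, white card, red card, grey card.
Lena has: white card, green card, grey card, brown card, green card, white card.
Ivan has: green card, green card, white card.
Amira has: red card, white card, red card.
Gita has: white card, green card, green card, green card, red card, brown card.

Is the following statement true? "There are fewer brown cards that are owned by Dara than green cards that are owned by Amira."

False

brown cards owned by Dara: 1.
green cards owned by Amira: 0.
The claim requires 1 < 0, which does not hold.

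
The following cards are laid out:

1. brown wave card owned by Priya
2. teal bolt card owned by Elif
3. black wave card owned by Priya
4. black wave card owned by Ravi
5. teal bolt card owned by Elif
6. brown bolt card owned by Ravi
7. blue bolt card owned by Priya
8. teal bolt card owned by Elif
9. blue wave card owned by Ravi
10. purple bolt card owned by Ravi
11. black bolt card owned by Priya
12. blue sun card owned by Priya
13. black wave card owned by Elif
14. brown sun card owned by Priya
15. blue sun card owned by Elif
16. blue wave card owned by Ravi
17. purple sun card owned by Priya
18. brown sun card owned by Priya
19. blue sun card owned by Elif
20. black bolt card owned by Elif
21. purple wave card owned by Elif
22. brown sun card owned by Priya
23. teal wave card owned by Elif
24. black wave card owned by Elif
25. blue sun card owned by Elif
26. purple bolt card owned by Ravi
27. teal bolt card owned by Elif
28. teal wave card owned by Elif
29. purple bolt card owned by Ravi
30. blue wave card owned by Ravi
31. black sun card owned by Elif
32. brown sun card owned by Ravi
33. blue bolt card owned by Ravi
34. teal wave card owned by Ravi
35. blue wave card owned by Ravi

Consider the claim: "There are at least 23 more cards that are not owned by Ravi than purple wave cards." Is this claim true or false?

Count of cards that are not owned by Ravi: 23.
There is 1 purple wave card.
The claim requires 23 − 1 = 22 ≥ 23, which does not hold.

False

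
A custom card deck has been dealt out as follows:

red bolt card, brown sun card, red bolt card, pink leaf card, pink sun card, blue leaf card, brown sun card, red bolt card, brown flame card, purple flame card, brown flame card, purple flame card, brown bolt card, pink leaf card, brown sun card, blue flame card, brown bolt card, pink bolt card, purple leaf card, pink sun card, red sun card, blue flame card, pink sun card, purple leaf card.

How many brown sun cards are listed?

3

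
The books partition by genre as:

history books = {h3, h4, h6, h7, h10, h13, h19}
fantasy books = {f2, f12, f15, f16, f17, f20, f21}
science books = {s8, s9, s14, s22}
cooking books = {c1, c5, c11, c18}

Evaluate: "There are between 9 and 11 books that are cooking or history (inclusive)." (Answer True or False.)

|books that are cooking or history| = 11.
The claim requires 9 ≤ 11 ≤ 11, which holds.

True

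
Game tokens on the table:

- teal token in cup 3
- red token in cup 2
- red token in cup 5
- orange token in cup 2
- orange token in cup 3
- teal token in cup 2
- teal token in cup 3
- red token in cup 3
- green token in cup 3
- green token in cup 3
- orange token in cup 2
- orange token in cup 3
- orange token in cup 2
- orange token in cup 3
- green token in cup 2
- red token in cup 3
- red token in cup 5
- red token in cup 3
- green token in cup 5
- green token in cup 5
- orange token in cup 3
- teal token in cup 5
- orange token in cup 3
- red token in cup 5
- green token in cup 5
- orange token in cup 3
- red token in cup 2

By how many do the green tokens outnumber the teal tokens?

2

green tokens: 6.
teal tokens: 4.
6 − 4 = 2.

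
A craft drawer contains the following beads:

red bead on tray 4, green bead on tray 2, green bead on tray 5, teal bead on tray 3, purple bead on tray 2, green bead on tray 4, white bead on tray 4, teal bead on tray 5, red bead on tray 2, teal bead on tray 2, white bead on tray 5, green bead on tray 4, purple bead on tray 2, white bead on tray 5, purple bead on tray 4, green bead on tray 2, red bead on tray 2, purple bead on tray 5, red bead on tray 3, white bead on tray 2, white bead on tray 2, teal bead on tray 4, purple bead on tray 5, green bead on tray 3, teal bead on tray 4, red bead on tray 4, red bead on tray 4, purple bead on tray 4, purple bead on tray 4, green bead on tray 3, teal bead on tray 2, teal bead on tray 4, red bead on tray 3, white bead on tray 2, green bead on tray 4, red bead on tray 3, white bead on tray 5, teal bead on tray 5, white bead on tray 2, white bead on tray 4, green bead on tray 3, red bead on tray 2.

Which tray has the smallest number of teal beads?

tray 3

Counts by tray (restricted to teal beads): tray 4→3, tray 2→2, tray 5→2, tray 3→1.
The minimum is 1, held uniquely by tray 3.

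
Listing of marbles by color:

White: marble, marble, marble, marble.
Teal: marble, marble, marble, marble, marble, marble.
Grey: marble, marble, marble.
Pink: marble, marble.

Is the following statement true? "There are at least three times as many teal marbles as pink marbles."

True

There are 6 teal marbles.
There are 2 pink marbles.
The claim requires 6 ≥ 3 × 2 = 6, which holds.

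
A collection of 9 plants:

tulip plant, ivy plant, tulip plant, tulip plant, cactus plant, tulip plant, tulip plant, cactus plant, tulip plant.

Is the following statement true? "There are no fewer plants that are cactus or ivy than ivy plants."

There are 3 plants that are cactus or ivy.
There is 1 ivy plant.
The claim requires 3 ≥ 1, which holds.

True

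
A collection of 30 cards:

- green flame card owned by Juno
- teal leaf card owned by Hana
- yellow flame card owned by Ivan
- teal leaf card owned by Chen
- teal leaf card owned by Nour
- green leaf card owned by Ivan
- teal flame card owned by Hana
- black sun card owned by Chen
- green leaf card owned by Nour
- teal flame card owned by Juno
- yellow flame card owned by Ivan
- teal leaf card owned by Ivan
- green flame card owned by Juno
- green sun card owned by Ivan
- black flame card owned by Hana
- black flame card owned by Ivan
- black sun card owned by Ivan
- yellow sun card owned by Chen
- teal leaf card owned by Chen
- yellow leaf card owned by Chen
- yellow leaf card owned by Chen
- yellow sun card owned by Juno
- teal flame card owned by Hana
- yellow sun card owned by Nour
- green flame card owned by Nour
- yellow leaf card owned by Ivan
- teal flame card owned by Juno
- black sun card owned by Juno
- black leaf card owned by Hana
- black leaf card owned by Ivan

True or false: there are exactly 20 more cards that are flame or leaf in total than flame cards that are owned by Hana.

There are 23 cards that are flame or leaf.
Count of flame cards owned by Hana: 3.
The claim requires 23 − 3 (= 20) to equal 20, which holds.

True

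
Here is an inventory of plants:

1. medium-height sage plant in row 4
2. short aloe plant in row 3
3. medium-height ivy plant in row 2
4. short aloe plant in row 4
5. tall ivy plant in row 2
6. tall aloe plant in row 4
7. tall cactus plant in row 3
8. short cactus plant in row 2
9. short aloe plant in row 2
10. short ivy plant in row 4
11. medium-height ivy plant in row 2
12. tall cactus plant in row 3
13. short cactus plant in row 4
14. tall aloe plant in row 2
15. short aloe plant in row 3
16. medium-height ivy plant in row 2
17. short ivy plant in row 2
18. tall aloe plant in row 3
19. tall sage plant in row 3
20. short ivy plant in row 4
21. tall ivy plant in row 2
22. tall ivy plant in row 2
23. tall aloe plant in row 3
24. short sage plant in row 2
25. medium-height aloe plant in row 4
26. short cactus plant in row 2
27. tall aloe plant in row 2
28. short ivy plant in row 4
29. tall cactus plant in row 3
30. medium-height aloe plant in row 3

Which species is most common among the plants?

Counts by species: aloe 11, ivy 10, cactus 6, sage 3.
The maximum is 11, held uniquely by aloe.

aloe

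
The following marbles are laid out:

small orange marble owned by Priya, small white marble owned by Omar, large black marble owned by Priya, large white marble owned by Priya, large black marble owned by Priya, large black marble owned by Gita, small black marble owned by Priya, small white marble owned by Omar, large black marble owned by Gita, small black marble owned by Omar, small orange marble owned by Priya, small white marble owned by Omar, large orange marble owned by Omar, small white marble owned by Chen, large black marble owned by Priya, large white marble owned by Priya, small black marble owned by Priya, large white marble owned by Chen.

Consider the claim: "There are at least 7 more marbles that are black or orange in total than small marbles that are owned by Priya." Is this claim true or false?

True

|marbles that are black or orange| = 11.
|small marbles owned by Priya| = 4.
The claim requires 11 − 4 = 7 ≥ 7, which holds.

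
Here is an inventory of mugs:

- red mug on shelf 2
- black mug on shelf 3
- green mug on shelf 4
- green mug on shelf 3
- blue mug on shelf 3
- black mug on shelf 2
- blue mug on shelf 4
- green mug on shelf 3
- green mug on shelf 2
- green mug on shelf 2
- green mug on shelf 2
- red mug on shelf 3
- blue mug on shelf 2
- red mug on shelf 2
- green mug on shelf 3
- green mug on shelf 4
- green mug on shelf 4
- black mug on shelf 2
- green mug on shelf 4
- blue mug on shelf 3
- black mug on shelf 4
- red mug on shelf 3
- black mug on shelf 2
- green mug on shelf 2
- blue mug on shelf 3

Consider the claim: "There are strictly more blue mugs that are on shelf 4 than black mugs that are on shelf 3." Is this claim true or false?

blue mugs on shelf 4: 1.
black mugs on shelf 3: 1.
The claim requires 1 > 1, which does not hold.

False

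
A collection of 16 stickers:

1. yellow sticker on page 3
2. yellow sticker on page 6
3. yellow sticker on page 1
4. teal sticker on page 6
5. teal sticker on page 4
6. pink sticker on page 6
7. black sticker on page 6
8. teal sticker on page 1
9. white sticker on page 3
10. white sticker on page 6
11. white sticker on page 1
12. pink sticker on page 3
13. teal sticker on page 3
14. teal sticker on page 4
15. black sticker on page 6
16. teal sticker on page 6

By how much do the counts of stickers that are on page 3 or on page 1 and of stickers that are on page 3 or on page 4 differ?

1

stickers on page 3 or on page 1: 7. stickers on page 3 or on page 4: 6.
|7 − 6| = 7 − 6 = 1.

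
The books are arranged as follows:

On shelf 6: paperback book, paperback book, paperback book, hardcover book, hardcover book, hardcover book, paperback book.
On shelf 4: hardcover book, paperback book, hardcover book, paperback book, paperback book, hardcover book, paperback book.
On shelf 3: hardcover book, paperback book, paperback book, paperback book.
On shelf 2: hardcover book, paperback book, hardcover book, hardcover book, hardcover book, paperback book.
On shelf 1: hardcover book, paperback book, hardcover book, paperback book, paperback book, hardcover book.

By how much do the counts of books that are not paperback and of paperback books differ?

books that are not paperback: 14. paperback books: 16.
|14 − 16| = 16 − 14 = 2.

2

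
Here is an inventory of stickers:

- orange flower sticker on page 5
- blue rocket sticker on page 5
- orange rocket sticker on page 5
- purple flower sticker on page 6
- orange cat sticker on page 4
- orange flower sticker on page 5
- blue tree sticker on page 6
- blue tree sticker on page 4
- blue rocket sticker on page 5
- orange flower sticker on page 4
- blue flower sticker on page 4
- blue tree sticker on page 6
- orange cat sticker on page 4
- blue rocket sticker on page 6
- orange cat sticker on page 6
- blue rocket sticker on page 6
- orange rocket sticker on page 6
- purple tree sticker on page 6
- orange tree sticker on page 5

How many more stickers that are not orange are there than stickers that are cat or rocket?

1

stickers that are not orange: 10.
stickers that are cat or rocket: 9.
10 − 9 = 1.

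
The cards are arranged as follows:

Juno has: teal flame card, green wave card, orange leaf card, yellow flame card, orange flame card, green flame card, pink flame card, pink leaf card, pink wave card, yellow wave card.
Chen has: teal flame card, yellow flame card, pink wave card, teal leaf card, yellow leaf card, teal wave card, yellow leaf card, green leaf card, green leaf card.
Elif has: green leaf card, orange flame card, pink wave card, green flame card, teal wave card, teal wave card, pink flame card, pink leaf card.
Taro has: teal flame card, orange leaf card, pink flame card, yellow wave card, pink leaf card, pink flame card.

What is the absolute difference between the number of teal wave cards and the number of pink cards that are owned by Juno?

0

teal wave cards: 3. pink cards owned by Juno: 3.
|3 − 3| = 3 − 3 = 0.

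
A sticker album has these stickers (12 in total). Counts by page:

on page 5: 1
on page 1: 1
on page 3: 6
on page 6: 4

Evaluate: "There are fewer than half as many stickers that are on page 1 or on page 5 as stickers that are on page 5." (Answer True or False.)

There are 2 stickers on page 1 or on page 5.
There is 1 sticker on page 5.
The claim requires 2 × 2 = 4 < 1, which does not hold.

False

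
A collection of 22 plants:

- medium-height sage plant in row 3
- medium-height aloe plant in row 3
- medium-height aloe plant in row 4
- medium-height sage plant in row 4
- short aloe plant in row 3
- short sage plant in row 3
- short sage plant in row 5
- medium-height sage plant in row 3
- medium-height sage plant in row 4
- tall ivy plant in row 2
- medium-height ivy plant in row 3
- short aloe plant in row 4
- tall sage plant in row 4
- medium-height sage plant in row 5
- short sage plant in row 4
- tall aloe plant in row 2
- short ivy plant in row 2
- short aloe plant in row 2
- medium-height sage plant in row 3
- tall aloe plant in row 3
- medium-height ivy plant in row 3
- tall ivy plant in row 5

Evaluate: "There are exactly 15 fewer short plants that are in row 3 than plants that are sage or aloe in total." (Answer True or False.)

short plants in row 3: 2.
plants that are sage or aloe: 17.
The claim requires 17 − 2 (= 15) to equal 15, which holds.

True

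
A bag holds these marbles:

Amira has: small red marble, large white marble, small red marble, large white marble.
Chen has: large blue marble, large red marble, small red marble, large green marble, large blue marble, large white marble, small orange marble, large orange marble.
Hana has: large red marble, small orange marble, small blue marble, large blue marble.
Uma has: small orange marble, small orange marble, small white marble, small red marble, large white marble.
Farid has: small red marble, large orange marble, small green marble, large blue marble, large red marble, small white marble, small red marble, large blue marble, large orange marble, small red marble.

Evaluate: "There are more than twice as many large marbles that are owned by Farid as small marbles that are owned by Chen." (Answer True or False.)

large marbles owned by Farid: 5.
small marbles owned by Chen: 2.
The claim requires 5 > 2 × 2 = 4, which holds.

True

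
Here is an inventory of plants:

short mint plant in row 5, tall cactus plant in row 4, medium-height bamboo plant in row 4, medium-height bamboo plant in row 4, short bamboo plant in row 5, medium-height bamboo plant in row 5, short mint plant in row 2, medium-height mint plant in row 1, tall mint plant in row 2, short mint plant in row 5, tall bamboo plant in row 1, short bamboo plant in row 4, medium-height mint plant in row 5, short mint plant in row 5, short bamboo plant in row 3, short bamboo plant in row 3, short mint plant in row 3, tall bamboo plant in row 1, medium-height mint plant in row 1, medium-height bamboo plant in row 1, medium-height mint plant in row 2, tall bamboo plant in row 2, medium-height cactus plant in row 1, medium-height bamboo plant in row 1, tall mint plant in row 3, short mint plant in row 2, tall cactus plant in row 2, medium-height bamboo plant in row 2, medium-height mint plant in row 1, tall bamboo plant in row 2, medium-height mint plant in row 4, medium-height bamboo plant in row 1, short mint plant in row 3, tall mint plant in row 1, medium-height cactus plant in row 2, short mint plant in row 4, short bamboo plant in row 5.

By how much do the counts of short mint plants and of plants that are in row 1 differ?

2

short mint plants: 8. plants in row 1: 10.
|8 − 10| = 10 − 8 = 2.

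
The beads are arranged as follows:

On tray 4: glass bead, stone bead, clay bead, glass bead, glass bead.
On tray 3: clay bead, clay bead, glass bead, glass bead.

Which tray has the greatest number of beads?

Counts by tray: tray 4→5, tray 3→4.
The maximum is 5, held uniquely by tray 4.

tray 4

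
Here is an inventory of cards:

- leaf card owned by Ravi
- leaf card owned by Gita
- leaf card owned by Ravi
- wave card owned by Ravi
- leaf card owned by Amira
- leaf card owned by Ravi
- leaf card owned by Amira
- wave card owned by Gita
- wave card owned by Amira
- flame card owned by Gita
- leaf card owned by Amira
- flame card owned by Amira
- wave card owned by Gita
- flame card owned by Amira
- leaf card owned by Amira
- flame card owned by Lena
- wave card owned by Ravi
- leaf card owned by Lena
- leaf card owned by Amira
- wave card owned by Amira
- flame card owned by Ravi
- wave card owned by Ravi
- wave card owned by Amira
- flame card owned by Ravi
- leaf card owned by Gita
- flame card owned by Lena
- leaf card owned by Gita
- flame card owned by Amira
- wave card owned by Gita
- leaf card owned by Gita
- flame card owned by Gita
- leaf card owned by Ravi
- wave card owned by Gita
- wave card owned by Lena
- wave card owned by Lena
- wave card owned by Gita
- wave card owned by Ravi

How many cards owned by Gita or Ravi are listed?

21

Gita: 11; Ravi: 10; together 11 + 10 = 21.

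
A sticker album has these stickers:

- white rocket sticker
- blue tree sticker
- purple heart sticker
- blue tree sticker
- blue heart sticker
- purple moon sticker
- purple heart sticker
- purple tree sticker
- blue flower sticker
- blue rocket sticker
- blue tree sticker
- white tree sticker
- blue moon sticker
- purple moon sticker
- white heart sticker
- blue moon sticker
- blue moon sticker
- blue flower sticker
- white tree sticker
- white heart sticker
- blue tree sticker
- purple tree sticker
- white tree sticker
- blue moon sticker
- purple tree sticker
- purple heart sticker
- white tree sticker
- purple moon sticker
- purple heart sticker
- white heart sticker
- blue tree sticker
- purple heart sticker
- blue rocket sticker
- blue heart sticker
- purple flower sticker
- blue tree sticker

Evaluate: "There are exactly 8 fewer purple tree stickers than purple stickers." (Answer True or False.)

False

|purple tree stickers| = 3.
|purple stickers| = 12.
The claim requires 12 − 3 (= 9) to equal 8, which does not hold.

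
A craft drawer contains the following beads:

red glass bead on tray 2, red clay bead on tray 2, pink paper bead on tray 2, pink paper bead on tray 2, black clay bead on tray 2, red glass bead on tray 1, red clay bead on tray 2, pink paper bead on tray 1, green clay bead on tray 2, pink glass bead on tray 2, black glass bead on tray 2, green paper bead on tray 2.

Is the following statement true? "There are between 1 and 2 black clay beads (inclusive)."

black clay beads: 1.
The claim requires 1 ≤ 1 ≤ 2, which holds.

True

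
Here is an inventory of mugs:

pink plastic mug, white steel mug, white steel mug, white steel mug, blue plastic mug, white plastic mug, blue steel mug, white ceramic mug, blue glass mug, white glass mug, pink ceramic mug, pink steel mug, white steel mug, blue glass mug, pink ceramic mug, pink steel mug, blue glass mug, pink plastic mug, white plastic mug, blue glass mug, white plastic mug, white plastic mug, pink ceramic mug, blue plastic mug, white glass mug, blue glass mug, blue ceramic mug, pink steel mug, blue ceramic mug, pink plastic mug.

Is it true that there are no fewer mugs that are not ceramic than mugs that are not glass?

mugs that are not ceramic: 24.
mugs that are not glass: 23.
The claim requires 24 ≥ 23, which holds.

True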